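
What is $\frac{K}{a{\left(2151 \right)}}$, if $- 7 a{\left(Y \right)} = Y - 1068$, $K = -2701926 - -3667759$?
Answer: $- \frac{6760831}{1083} \approx -6242.7$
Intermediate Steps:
$K = 965833$ ($K = -2701926 + 3667759 = 965833$)
$a{\left(Y \right)} = \frac{1068}{7} - \frac{Y}{7}$ ($a{\left(Y \right)} = - \frac{Y - 1068}{7} = - \frac{-1068 + Y}{7} = \frac{1068}{7} - \frac{Y}{7}$)
$\frac{K}{a{\left(2151 \right)}} = \frac{965833}{\frac{1068}{7} - \frac{2151}{7}} = \frac{965833}{- \frac{1083}{7}} = 965833 \left(- \frac{7}{1083}\right) = - \frac{6760831}{1083}$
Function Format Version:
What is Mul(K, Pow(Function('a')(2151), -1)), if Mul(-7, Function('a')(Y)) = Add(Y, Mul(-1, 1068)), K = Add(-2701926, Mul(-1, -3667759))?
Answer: Rational(-6760831, 1083) ≈ -6242.7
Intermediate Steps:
K = 965833 (K = Add(-2701926, 3667759) = 965833)
Function('a')(Y) = Add(Rational(1068, 7), Mul(Rational(-1, 7), Y)) (Function('a')(Y) = Mul(Rational(-1, 7), Add(Y, Mul(-1, 1068))) = Mul(Rational(-1, 7), Add(Y, -1068)) = Mul(Rational(-1, 7), Add(-1068, Y)) = Add(Rational(1068, 7), Mul(Rational(-1, 7), Y)))
Mul(K, Pow(Function('a')(2151), -1)) = Mul(965833, Pow(Add(Rational(1068, 7), Mul(Rational(-1, 7), 2151)), -1)) = Mul(965833, Pow(Add(Rational(1068, 7), Rational(-2151, 7)), -1)) = Mul(965833, Pow(Rational(-1083, 7), -1)) = Mul(965833, Rational(-7, 1083)) = Rational(-6760831, 1083)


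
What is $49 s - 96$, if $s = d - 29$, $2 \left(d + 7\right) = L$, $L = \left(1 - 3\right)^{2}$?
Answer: $-1762$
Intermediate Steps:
$L = 4$ ($L = \left(-2\right)^{2} = 4$)
$d = -5$ ($d = -7 + \frac{1}{2} \cdot 4 = -7 + 2 = -5$)
$s = -34$ ($s = -5 - 29 = -34$)
$49 s - 96 = 49 \left(-34\right) - 96 = -1666 - 96 = -1762$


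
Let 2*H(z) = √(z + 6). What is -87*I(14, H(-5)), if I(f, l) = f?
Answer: -1218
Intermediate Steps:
H(z) = √(6 + z)/2 (H(z) = √(z + 6)/2 = √(6 + z)/2)
-87*I(14, H(-5)) = -87*14 = -1218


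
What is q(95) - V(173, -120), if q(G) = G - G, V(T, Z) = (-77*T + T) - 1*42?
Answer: 13190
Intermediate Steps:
V(T, Z) = -42 - 76*T (V(T, Z) = -76*T - 42 = -42 - 76*T)
q(G) = 0
q(95) - V(173, -120) = 0 - (-42 - 76*173) = 0 - (-42 - 13148) = 0 - 1*(-13190) = 0 + 13190 = 13190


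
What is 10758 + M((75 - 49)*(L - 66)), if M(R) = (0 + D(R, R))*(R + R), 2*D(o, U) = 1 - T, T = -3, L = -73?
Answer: -3698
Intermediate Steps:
D(o, U) = 2 (D(o, U) = (1 - 1*(-3))/2 = (1 + 3)/2 = (½)*4 = 2)
M(R) = 4*R (M(R) = (0 + 2)*(R + R) = 2*(2*R) = 4*R)
10758 + M((75 - 49)*(L - 66)) = 10758 + 4*((75 - 49)*(-73 - 66)) = 10758 + 4*(26*(-139)) = 10758 + 4*(-3614) = 10758 - 14456 = -3698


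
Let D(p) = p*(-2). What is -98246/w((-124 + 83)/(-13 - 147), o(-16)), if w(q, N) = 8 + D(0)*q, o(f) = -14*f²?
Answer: -49123/4 ≈ -12281.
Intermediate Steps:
D(p) = -2*p
w(q, N) = 8 (w(q, N) = 8 + (-2*0)*q = 8 + 0*q = 8 + 0 = 8)
-98246/w((-124 + 83)/(-13 - 147), o(-16)) = -98246/8 = -98246*⅛ = -49123/4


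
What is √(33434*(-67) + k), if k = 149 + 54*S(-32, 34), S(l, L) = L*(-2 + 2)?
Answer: 3*I*√248881 ≈ 1496.6*I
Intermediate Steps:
S(l, L) = 0 (S(l, L) = L*0 = 0)
k = 149 (k = 149 + 54*0 = 149 + 0 = 149)
√(33434*(-67) + k) = √(33434*(-67) + 149) = √(-2240078 + 149) = √(-2239929) = 3*I*√248881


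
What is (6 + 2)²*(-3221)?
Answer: -206144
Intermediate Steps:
(6 + 2)²*(-3221) = 8²*(-3221) = 64*(-3221) = -206144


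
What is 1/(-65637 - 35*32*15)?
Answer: -1/82437 ≈ -1.2130e-5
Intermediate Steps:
1/(-65637 - 35*32*15) = 1/(-65637 - 1120*15) = 1/(-65637 - 16800) = 1/(-82437) = -1/82437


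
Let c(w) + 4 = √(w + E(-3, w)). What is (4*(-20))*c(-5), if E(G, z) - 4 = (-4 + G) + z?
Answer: 320 - 80*I*√13 ≈ 320.0 - 288.44*I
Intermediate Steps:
E(G, z) = G + z (E(G, z) = 4 + ((-4 + G) + z) = 4 + (-4 + G + z) = G + z)
c(w) = -4 + √(-3 + 2*w) (c(w) = -4 + √(w + (-3 + w)) = -4 + √(-3 + 2*w))
(4*(-20))*c(-5) = (4*(-20))*(-4 + √(-3 + 2*(-5))) = -80*(-4 + √(-3 - 10)) = -80*(-4 + √(-13)) = -80*(-4 + I*√13) = 320 - 80*I*√13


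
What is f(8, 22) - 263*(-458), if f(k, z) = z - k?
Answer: 120468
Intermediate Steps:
f(8, 22) - 263*(-458) = (22 - 1*8) - 263*(-458) = (22 - 8) + 120454 = 14 + 120454 = 120468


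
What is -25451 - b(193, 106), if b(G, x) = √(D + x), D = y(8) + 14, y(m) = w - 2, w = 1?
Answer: -25451 - √119 ≈ -25462.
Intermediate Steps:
y(m) = -1 (y(m) = 1 - 2 = -1)
D = 13 (D = -1 + 14 = 13)
b(G, x) = √(13 + x)
-25451 - b(193, 106) = -25451 - √(13 + 106) = -25451 - √119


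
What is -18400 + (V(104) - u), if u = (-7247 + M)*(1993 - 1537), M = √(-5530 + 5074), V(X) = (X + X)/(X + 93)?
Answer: 647387912/197 - 912*I*√114 ≈ 3.2862e+6 - 9737.5*I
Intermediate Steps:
V(X) = 2*X/(93 + X) (V(X) = (2*X)/(93 + X) = 2*X/(93 + X))
M = 2*I*√114 (M = √(-456) = 2*I*√114 ≈ 21.354*I)
u = -3304632 + 912*I*√114 (u = (-7247 + 2*I*√114)*(1993 - 1537) = (-7247 + 2*I*√114)*456 = -3304632 + 912*I*√114 ≈ -3.3046e+6 + 9737.5*I)
-18400 + (V(104) - u) = -18400 + (2*104/(93 + 104) - (-3304632 + 912*I*√114)) = -18400 + (2*104/197 + (3304632 - 912*I*√114)) = -18400 + (2*104*(1/197) + (3304632 - 912*I*√114)) = -18400 + (208/197 + (3304632 - 912*I*√114)) = -18400 + (651012712/197 - 912*I*√114) = 647387912/197 - 912*I*√114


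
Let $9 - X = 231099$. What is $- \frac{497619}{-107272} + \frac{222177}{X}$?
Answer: $\frac{15193567261}{4131581080} \approx 3.6774$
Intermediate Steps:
$X = -231090$ ($X = 9 - 231099 = -231090$)
$- \frac{497619}{-107272} + \frac{222177}{X} = - \frac{497619}{-107272} + \frac{222177}{-231090} = \left(-497619\right) \left(- \frac{1}{107272}\right) + 222177 \left(- \frac{1}{231090}\right) = \frac{497619}{107272} - \frac{74059}{77030} = \frac{15193567261}{4131581080}$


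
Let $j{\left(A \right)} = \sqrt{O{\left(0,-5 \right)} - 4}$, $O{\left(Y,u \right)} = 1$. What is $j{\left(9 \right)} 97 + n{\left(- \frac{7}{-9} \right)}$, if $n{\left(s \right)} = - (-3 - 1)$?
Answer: $4 + 97 i \sqrt{3} \approx 4.0 + 168.01 i$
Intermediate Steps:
$j{\left(A \right)} = i \sqrt{3}$ ($j{\left(A \right)} = \sqrt{1 - 4} = \sqrt{-3} = i \sqrt{3}$)
$n{\left(s \right)} = 4$ ($n{\left(s \right)} = \left(-1\right) \left(-4\right) = 4$)
$j{\left(9 \right)} 97 + n{\left(- \frac{7}{-9} \right)} = i \sqrt{3} \cdot 97 + 4 = 97 i \sqrt{3} + 4 = 4 + 97 i \sqrt{3}$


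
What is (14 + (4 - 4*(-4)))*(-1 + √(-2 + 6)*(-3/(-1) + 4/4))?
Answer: 238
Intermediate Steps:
(14 + (4 - 4*(-4)))*(-1 + √(-2 + 6)*(-3/(-1) + 4/4)) = (14 + (4 + 16))*(-1 + √4*(-3*(-1) + 4*(¼))) = (14 + 20)*(-1 + 2*(3 + 1)) = 34*(-1 + 2*4) = 34*(-1 + 8) = 34*7 = 238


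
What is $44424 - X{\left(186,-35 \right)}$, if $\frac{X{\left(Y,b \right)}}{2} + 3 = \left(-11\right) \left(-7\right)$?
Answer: $44276$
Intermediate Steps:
$X{\left(Y,b \right)} = 148$ ($X{\left(Y,b \right)} = -6 + 2 \left(\left(-11\right) \left(-7\right)\right) = -6 + 2 \cdot 77 = -6 + 154 = 148$)
$44424 - X{\left(186,-35 \right)} = 44424 - 148 = 44276$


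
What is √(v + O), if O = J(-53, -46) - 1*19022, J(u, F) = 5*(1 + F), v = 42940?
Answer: √23693 ≈ 153.93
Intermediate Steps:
J(u, F) = 5 + 5*F
O = -19247 (O = (5 + 5*(-46)) - 1*19022 = (5 - 230) - 19022 = -225 - 19022 = -19247)
√(v + O) = √(42940 - 19247) = √23693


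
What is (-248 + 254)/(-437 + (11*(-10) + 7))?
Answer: -1/90 ≈ -0.011111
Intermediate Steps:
(-248 + 254)/(-437 + (11*(-10) + 7)) = 6/(-437 + (-110 + 7)) = 6/(-437 - 103) = 6/(-540) = 6*(-1/540) = -1/90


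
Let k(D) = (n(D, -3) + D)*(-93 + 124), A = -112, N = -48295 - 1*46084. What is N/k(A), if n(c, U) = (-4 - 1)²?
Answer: 94379/2697 ≈ 34.994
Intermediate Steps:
N = -94379 (N = -48295 - 46084 = -94379)
n(c, U) = 25 (n(c, U) = (-5)² = 25)
k(D) = 775 + 31*D (k(D) = (25 + D)*(-93 + 124) = (25 + D)*31 = 775 + 31*D)
N/k(A) = -94379/(775 + 31*(-112)) = -94379/(775 - 3472) = -94379/(-2697) = -94379*(-1/2697) = 94379/2697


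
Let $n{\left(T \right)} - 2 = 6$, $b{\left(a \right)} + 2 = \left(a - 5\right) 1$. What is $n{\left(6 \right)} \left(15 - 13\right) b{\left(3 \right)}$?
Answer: $-64$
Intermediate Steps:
$b{\left(a \right)} = -7 + a$ ($b{\left(a \right)} = -2 + \left(a - 5\right) 1 = -2 + \left(-5 + a\right) 1 = -2 + \left(-5 + a\right) = -7 + a$)
$n{\left(T \right)} = 8$ ($n{\left(T \right)} = 2 + 6 = 8$)
$n{\left(6 \right)} \left(15 - 13\right) b{\left(3 \right)} = 8 \left(15 - 13\right) \left(-7 + 3\right) = 8 \cdot 2 \left(-4\right) = 16 \left(-4\right) = -64$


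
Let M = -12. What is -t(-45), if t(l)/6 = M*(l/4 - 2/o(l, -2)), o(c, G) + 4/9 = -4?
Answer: -3888/5 ≈ -777.60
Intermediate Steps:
o(c, G) = -40/9 (o(c, G) = -4/9 - 4 = -40/9)
t(l) = -162/5 - 18*l (t(l) = 6*(-12*(l/4 - 2/(-40/9))) = 6*(-12*(l*(¼) - 2*(-9/40))) = 6*(-12*(l/4 + 9/20)) = 6*(-12*(9/20 + l/4)) = 6*(-27/5 - 3*l) = -162/5 - 18*l)
-t(-45) = -(-162/5 - 18*(-45)) = -(-162/5 + 810) = -1*3888/5 = -3888/5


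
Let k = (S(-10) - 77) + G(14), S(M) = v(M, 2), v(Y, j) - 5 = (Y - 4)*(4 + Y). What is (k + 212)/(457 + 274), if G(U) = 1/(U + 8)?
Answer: 4929/16082 ≈ 0.30649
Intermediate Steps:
G(U) = 1/(8 + U)
v(Y, j) = 5 + (-4 + Y)*(4 + Y) (v(Y, j) = 5 + (Y - 4)*(4 + Y) = 5 + (-4 + Y)*(4 + Y))
S(M) = -11 + M**2
k = 265/22 (k = ((-11 + (-10)**2) - 77) + 1/(8 + 14) = ((-11 + 100) - 77) + 1/22 = (89 - 77) + 1/22 = 12 + 1/22 = 265/22 ≈ 12.045)
(k + 212)/(457 + 274) = (265/22 + 212)/(457 + 274) = (4929/22)/731 = (4929/22)*(1/731) = 4929/16082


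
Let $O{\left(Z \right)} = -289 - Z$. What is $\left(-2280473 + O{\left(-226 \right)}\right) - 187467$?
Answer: $-2468003$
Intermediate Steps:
$\left(-2280473 + O{\left(-226 \right)}\right) - 187467 = \left(-2280473 - 63\right) - 187467 = -2280536 - 187467 = -2468003$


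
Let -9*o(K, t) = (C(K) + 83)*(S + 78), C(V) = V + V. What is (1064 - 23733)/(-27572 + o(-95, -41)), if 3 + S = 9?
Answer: 68007/79720 ≈ 0.85307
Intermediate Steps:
S = 6 (S = -3 + 9 = 6)
C(V) = 2*V
o(K, t) = -2324/3 - 56*K/3 (o(K, t) = -(2*K + 83)*(6 + 78)/9 = -(83 + 2*K)*84/9 = -(6972 + 168*K)/9 = -2324/3 - 56*K/3)
(1064 - 23733)/(-27572 + o(-95, -41)) = (1064 - 23733)/(-27572 + (-2324/3 - 56/3*(-95))) = -22669/(-27572 + (-2324/3 + 5320/3)) = -22669/(-27572 + 2996/3) = -22669/(-79720/3) = -22669*(-3/79720) = 68007/79720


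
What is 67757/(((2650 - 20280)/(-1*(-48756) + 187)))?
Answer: -3316230851/17630 ≈ -1.8810e+5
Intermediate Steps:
67757/(((2650 - 20280)/(-1*(-48756) + 187))) = 67757/((-17630/(48756 + 187))) = 67757/((-17630/48943)) = 67757/((-17630*1/48943)) = 67757/(-17630/48943) = 67757*(-48943/17630) = -3316230851/17630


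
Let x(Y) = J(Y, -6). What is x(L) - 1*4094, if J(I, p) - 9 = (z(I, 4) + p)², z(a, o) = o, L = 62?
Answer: -4081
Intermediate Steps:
J(I, p) = 9 + (4 + p)²
x(Y) = 13 (x(Y) = 9 + (4 - 6)² = 9 + (-2)² = 9 + 4 = 13)
x(L) - 1*4094 = 13 - 1*4094 = 13 - 4094 = -4081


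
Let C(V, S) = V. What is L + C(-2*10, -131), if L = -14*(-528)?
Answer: 7372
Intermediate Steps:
L = 7392
L + C(-2*10, -131) = 7392 - 2*10 = 7392 - 20 = 7372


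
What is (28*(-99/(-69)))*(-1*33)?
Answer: -30492/23 ≈ -1325.7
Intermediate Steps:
(28*(-99/(-69)))*(-1*33) = (28*(-99*(-1/69)))*(-33) = (28*(33/23))*(-33) = (924/23)*(-33) = -30492/23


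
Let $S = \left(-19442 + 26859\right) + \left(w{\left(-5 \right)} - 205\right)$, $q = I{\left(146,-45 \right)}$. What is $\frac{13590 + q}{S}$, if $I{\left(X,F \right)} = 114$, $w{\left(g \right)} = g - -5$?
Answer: $\frac{1142}{601} \approx 1.9002$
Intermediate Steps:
$w{\left(g \right)} = 5 + g$ ($w{\left(g \right)} = g + 5 = 5 + g$)
$q = 114$
$S = 7212$ ($S = \left(-19442 + 26859\right) + \left(\left(5 - 5\right) - 205\right) = 7417 + \left(0 - 205\right) = 7417 - 205 = 7212$)
$\frac{13590 + q}{S} = \frac{13590 + 114}{7212} = 13704 \cdot \frac{1}{7212} = \frac{1142}{601}$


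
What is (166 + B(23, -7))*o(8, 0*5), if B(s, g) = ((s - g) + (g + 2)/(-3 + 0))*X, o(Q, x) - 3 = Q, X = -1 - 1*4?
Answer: 253/3 ≈ 84.333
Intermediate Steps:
X = -5 (X = -1 - 4 = -5)
o(Q, x) = 3 + Q
B(s, g) = 10/3 - 5*s + 20*g/3 (B(s, g) = ((s - g) + (g + 2)/(-3 + 0))*(-5) = ((s - g) + (2 + g)/(-3))*(-5) = ((s - g) + (2 + g)*(-⅓))*(-5) = ((s - g) + (-⅔ - g/3))*(-5) = (-⅔ + s - 4*g/3)*(-5) = 10/3 - 5*s + 20*g/3)
(166 + B(23, -7))*o(8, 0*5) = (166 + (10/3 - 5*23 + (20/3)*(-7)))*(3 + 8) = (166 + (10/3 - 115 - 140/3))*11 = (166 - 475/3)*11 = (23/3)*11 = 253/3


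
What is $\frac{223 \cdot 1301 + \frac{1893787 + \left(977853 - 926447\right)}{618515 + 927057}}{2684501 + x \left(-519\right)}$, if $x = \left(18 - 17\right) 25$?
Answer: $\frac{448407930549}{4129035782872} \approx 0.1086$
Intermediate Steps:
$x = 25$ ($x = 1 \cdot 25 = 25$)
$\frac{223 \cdot 1301 + \frac{1893787 + \left(977853 - 926447\right)}{618515 + 927057}}{2684501 + x \left(-519\right)} = \frac{223 \cdot 1301 + \frac{1893787 + \left(977853 - 926447\right)}{618515 + 927057}}{2684501 + 25 \left(-519\right)} = \frac{290123 + \frac{1893787 + \left(977853 - 926447\right)}{1545572}}{2684501 - 12975} = \frac{290123 + \left(1893787 + 51406\right) \frac{1}{1545572}}{2671526} = \left(290123 + 1945193 \cdot \frac{1}{1545572}\right) \frac{1}{2671526} = \left(290123 + \frac{1945193}{1545572}\right) \frac{1}{2671526} = \frac{448407930549}{1545572} \cdot \frac{1}{2671526} = \frac{448407930549}{4129035782872}$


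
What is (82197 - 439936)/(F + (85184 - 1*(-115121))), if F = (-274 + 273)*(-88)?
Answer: -357739/200393 ≈ -1.7852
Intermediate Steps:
F = 88 (F = -1*(-88) = 88)
(82197 - 439936)/(F + (85184 - 1*(-115121))) = (82197 - 439936)/(88 + (85184 - 1*(-115121))) = -357739/(88 + (85184 + 115121)) = -357739/(88 + 200305) = -357739/200393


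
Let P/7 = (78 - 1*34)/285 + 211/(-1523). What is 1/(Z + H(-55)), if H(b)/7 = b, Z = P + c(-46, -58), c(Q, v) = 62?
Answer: -434055/140151626 ≈ -0.0030970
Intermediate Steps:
P = 48139/434055 (P = 7*((78 - 1*34)/285 + 211/(-1523)) = 7*((78 - 34)*(1/285) + 211*(-1/1523)) = 7*(44*(1/285) - 211/1523) = 7*(44/285 - 211/1523) = 7*(6877/434055) = 48139/434055 ≈ 0.11091)
Z = 26959549/434055 (Z = 48139/434055 + 62 = 26959549/434055 ≈ 62.111)
H(b) = 7*b
1/(Z + H(-55)) = 1/(26959549/434055 + 7*(-55)) = 1/(26959549/434055 - 385) = 1/(-140151626/434055) = -434055/140151626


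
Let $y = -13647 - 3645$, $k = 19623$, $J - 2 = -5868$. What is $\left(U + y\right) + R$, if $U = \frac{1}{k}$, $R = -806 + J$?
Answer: $- \frac{470245571}{19623} \approx -23964.0$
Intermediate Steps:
$J = -5866$ ($J = 2 - 5868 = -5866$)
$R = -6672$ ($R = -806 - 5866 = -6672$)
$y = -17292$
$U = \frac{1}{19623} \approx 5.0961 \cdot 10^{-5}$
$\left(U + y\right) + R = \left(\frac{1}{19623} - 17292\right) - 6672 = - \frac{339320915}{19623} - 6672 = - \frac{470245571}{19623}$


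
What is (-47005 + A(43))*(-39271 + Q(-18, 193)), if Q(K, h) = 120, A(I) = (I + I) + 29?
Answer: 1835790390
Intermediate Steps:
A(I) = 29 + 2*I (A(I) = 2*I + 29 = 29 + 2*I)
(-47005 + A(43))*(-39271 + Q(-18, 193)) = (-47005 + (29 + 2*43))*(-39271 + 120) = (-47005 + (29 + 86))*(-39151) = (-47005 + 115)*(-39151) = -46890*(-39151) = 1835790390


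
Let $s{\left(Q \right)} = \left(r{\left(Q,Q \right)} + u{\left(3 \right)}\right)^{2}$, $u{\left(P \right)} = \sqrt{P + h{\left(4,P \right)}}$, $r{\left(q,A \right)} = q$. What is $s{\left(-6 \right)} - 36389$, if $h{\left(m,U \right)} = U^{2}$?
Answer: $-36341 - 24 \sqrt{3} \approx -36383.0$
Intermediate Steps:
$u{\left(P \right)} = \sqrt{P + P^{2}}$
$s{\left(Q \right)} = \left(Q + 2 \sqrt{3}\right)^{2}$ ($s{\left(Q \right)} = \left(Q + \sqrt{3 \left(1 + 3\right)}\right)^{2} = \left(Q + \sqrt{3 \cdot 4}\right)^{2} = \left(Q + \sqrt{12}\right)^{2} = \left(Q + 2 \sqrt{3}\right)^{2}$)
$s{\left(-6 \right)} - 36389 = \left(-6 + 2 \sqrt{3}\right)^{2} - 36389 = -36389 + \left(-6 + 2 \sqrt{3}\right)^{2}$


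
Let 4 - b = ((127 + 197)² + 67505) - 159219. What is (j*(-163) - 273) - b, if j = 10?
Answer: 11355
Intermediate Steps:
b = -13258 (b = 4 - (((127 + 197)² + 67505) - 159219) = 4 - ((324² + 67505) - 159219) = 4 - ((104976 + 67505) - 159219) = 4 - (172481 - 159219) = 4 - 1*13262 = 4 - 13262 = -13258)
(j*(-163) - 273) - b = (10*(-163) - 273) - 1*(-13258) = (-1630 - 273) + 13258 = -1903 + 13258 = 11355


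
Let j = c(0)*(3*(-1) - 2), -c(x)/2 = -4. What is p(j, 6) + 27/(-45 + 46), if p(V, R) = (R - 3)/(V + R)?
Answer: 915/34 ≈ 26.912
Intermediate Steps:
c(x) = 8 (c(x) = -2*(-4) = 8)
j = -40 (j = 8*(3*(-1) - 2) = 8*(-3 - 2) = 8*(-5) = -40)
p(V, R) = (-3 + R)/(R + V)
p(j, 6) + 27/(-45 + 46) = (-3 + 6)/(6 - 40) + 27/(-45 + 46) = 3/(-34) + 27/1 = -1/34*3 + 27*1 = -3/34 + 27 = 915/34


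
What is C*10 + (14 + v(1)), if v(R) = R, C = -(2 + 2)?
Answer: -25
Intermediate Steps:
C = -4 (C = -1*4 = -4)
C*10 + (14 + v(1)) = -4*10 + (14 + 1) = -40 + 15 = -25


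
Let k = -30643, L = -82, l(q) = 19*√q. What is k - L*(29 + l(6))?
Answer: -28265 + 1558*√6 ≈ -24449.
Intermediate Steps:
k - L*(29 + l(6)) = -30643 - (-82)*(29 + 19*√6) = -30643 - (-2378 - 1558*√6) = -30643 + (2378 + 1558*√6) = -28265 + 1558*√6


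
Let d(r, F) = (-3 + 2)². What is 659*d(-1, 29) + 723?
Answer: 1382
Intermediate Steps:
d(r, F) = 1 (d(r, F) = (-1)² = 1)
659*d(-1, 29) + 723 = 659*1 + 723 = 659 + 723 = 1382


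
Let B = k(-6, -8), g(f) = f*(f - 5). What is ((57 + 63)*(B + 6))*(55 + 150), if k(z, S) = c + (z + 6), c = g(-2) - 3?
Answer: 418200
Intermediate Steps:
g(f) = f*(-5 + f)
c = 11 (c = -2*(-5 - 2) - 3 = -2*(-7) - 3 = 14 - 3 = 11)
k(z, S) = 17 + z (k(z, S) = 11 + (z + 6) = 11 + (6 + z) = 17 + z)
B = 11 (B = 17 - 6 = 11)
((57 + 63)*(B + 6))*(55 + 150) = ((57 + 63)*(11 + 6))*(55 + 150) = (120*17)*205 = 2040*205 = 418200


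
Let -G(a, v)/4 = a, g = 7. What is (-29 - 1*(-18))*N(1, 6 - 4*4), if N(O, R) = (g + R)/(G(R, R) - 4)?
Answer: 11/12 ≈ 0.91667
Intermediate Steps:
G(a, v) = -4*a
N(O, R) = (7 + R)/(-4 - 4*R) (N(O, R) = (7 + R)/(-4*R - 4) = (7 + R)/(-4 - 4*R))
(-29 - 1*(-18))*N(1, 6 - 4*4) = (-29 - 1*(-18))*((-7 - (6 - 4*4))/(4*(1 + (6 - 4*4)))) = (-29 + 18)*((-7 - (6 - 16))/(4*(1 + (6 - 16)))) = -11*(-7 - 1*(-10))/(4*(1 - 10)) = -11*(-7 + 10)/(4*(-9)) = -11*(-1)*3/(4*9) = -11*(-1/12) = 11/12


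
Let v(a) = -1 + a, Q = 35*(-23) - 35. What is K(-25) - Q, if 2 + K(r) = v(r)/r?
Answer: 20976/25 ≈ 839.04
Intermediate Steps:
Q = -840 (Q = -805 - 35 = -840)
K(r) = -2 + (-1 + r)/r
K(-25) - Q = (-1 - 1*(-25))/(-25) - 1*(-840) = -(-1 + 25)/25 + 840 = -1/25*24 + 840 = -24/25 + 840 = 20976/25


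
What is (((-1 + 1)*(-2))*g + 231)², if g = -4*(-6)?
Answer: 53361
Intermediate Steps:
g = 24
(((-1 + 1)*(-2))*g + 231)² = (((-1 + 1)*(-2))*24 + 231)² = ((0*(-2))*24 + 231)² = (0*24 + 231)² = (0 + 231)² = 231² = 53361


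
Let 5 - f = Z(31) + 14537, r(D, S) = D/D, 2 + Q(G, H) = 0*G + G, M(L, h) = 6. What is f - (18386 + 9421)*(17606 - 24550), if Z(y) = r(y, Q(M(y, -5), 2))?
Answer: 193077275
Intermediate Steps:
Q(G, H) = -2 + G (Q(G, H) = -2 + (0*G + G) = -2 + (0 + G) = -2 + G)
r(D, S) = 1
Z(y) = 1
f = -14533 (f = 5 - (1 + 14537) = 5 - 1*14538 = 5 - 14538 = -14533)
f - (18386 + 9421)*(17606 - 24550) = -14533 - (18386 + 9421)*(17606 - 24550) = -14533 - 27807*(-6944) = -14533 - 1*(-193091808) = -14533 + 193091808 = 193077275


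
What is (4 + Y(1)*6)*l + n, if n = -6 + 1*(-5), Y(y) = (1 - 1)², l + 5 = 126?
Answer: 473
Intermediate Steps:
l = 121 (l = -5 + 126 = 121)
Y(y) = 0 (Y(y) = 0² = 0)
n = -11 (n = -6 - 5 = -11)
(4 + Y(1)*6)*l + n = (4 + 0*6)*121 - 11 = (4 + 0)*121 - 11 = 4*121 - 11 = 484 - 11 = 473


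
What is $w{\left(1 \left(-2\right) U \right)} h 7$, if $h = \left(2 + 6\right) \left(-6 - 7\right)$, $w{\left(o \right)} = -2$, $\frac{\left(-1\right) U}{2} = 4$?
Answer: $1456$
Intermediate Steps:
$U = -8$ ($U = \left(-2\right) 4 = -8$)
$h = -104$ ($h = 8 \left(-13\right) = -104$)
$w{\left(1 \left(-2\right) U \right)} h 7 = \left(-2\right) \left(-104\right) 7 = 208 \cdot 7 = 1456$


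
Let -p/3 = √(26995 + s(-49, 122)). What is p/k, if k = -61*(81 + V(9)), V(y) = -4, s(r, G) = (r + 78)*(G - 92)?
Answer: 3*√27865/4697 ≈ 0.10662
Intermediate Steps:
s(r, G) = (-92 + G)*(78 + r) (s(r, G) = (78 + r)*(-92 + G) = (-92 + G)*(78 + r))
p = -3*√27865 (p = -3*√(26995 + (-7176 - 92*(-49) + 78*122 + 122*(-49))) = -3*√(26995 + (-7176 + 4508 + 9516 - 5978)) = -3*√(26995 + 870) = -3*√27865 ≈ -500.78)
k = -4697 (k = -61*(81 - 4) = -61*77 = -4697)
p/k = -3*√27865/(-4697) = -3*√27865*(-1/4697) = 3*√27865/4697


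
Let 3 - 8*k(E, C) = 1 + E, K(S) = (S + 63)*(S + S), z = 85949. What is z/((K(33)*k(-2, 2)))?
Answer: 85949/3168 ≈ 27.130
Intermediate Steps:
K(S) = 2*S*(63 + S) (K(S) = (63 + S)*(2*S) = 2*S*(63 + S))
k(E, C) = ¼ - E/8 (k(E, C) = 3/8 - (1 + E)/8 = 3/8 + (-⅛ - E/8) = ¼ - E/8)
z/((K(33)*k(-2, 2))) = 85949/(((2*33*(63 + 33))*(¼ - ⅛*(-2)))) = 85949/(((2*33*96)*(¼ + ¼))) = 85949/((6336*(½))) = 85949/3168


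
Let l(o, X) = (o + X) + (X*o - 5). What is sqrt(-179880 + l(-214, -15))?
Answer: 18*I*sqrt(546) ≈ 420.6*I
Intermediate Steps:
l(o, X) = -5 + X + o + X*o (l(o, X) = (X + o) + (-5 + X*o) = -5 + X + o + X*o)
sqrt(-179880 + l(-214, -15)) = sqrt(-179880 + (-5 - 15 - 214 - 15*(-214))) = sqrt(-179880 + (-5 - 15 - 214 + 3210)) = sqrt(-179880 + 2976) = sqrt(-176904) = 18*I*sqrt(546)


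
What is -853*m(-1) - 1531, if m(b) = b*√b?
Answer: -1531 + 853*I ≈ -1531.0 + 853.0*I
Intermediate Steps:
m(b) = b^(3/2)
-853*m(-1) - 1531 = -(-853)*I - 1531 = 853*I - 1531 = -1531 + 853*I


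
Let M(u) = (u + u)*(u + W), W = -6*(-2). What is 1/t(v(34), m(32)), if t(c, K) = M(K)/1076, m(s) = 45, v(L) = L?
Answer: 538/2565 ≈ 0.20975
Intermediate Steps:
W = 12
M(u) = 2*u*(12 + u) (M(u) = (u + u)*(u + 12) = (2*u)*(12 + u) = 2*u*(12 + u))
t(c, K) = K*(12 + K)/538 (t(c, K) = (2*K*(12 + K))/1076 = (2*K*(12 + K))*(1/1076) = K*(12 + K)/538)
1/t(v(34), m(32)) = 1/((1/538)*45*(12 + 45)) = 1/((1/538)*45*57) = 1/(2565/538) = 538/2565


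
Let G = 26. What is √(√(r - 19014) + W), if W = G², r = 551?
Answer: √(676 + I*√18463) ≈ 26.13 + 2.6001*I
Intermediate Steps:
W = 676 (W = 26² = 676)
√(√(r - 19014) + W) = √(√(551 - 19014) + 676) = √(√(-18463) + 676) = √(I*√18463 + 676) = √(676 + I*√18463)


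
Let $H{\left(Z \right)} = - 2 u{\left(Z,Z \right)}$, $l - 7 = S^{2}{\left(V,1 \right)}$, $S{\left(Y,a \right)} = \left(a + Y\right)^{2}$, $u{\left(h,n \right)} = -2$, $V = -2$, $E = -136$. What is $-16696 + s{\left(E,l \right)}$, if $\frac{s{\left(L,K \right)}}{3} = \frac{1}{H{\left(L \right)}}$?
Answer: $- \frac{66781}{4} \approx -16695.0$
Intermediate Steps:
$S{\left(Y,a \right)} = \left(Y + a\right)^{2}$
$l = 8$ ($l = 7 + \left(\left(-2 + 1\right)^{2}\right)^{2} = 7 + \left(\left(-1\right)^{2}\right)^{2} = 7 + 1^{2} = 7 + 1 = 8$)
$H{\left(Z \right)} = 4$ ($H{\left(Z \right)} = \left(-2\right) \left(-2\right) = 4$)
$s{\left(L,K \right)} = \frac{3}{4}$
$-16696 + s{\left(E,l \right)} = -16696 + \frac{3}{4} = - \frac{66781}{4}$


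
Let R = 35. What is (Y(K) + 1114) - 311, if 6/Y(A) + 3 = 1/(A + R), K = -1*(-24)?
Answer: 70487/88 ≈ 800.99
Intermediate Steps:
K = 24
Y(A) = 6/(-3 + 1/(35 + A)) (Y(A) = 6/(-3 + 1/(A + 35)) = 6/(-3 + 1/(35 + A)))
(Y(K) + 1114) - 311 = (6*(-35 - 1*24)/(104 + 3*24) + 1114) - 311 = (6*(-35 - 24)/(104 + 72) + 1114) - 311 = (6*(-59)/176 + 1114) - 311 = (6*(1/176)*(-59) + 1114) - 311 = (-177/88 + 1114) - 311 = 97855/88 - 311 = 70487/88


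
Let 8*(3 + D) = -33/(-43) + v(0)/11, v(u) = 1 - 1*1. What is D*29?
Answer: -28971/344 ≈ -84.218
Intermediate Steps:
v(u) = 0 (v(u) = 1 - 1 = 0)
D = -999/344 (D = -3 + (-33/(-43) + 0/11)/8 = -3 + (-33*(-1/43) + 0*(1/11))/8 = -3 + (33/43 + 0)/8 = -3 + (1/8)*(33/43) = -3 + 33/344 = -999/344 ≈ -2.9041)
D*29 = -999/344*29 = -28971/344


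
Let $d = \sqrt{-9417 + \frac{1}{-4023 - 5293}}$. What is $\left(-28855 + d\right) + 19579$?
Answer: $-9276 + \frac{i \sqrt{204320312317}}{4658} \approx -9276.0 + 97.041 i$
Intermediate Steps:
$d = \frac{i \sqrt{204320312317}}{4658}$ ($d = \sqrt{-9417 + \frac{1}{-9316}} = \sqrt{-9417 - \frac{1}{9316}} = \sqrt{- \frac{87728773}{9316}} = \frac{i \sqrt{204320312317}}{4658} \approx 97.041 i$)
$\left(-28855 + d\right) + 19579 = \left(-28855 + \frac{i \sqrt{204320312317}}{4658}\right) + 19579 = -9276 + \frac{i \sqrt{204320312317}}{4658}$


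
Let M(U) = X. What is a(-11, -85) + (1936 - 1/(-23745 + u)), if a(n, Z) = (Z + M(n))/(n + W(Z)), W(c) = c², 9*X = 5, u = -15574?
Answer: 2471120072635/1276412697 ≈ 1936.0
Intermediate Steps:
X = 5/9 (X = (⅑)*5 = 5/9 ≈ 0.55556)
M(U) = 5/9
a(n, Z) = (5/9 + Z)/(n + Z²) (a(n, Z) = (Z + 5/9)/(n + Z²) = (5/9 + Z)/(n + Z²))
a(-11, -85) + (1936 - 1/(-23745 + u)) = (5/9 - 85)/(-11 + (-85)²) + (1936 - 1/(-23745 - 15574)) = -760/9/(-11 + 7225) + (1936 - 1/(-39319)) = -760/9/7214 + (1936 - 1*(-1/39319)) = (1/7214)*(-760/9) + (1936 + 1/39319) = -380/32463 + 76121585/39319 = 2471120072635/1276412697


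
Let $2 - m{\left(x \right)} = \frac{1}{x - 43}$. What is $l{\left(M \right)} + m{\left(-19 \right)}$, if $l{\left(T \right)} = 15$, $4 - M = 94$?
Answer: $\frac{1055}{62} \approx 17.016$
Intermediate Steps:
$M = -90$ ($M = 4 - 94 = -90$)
$m{\left(x \right)} = 2 - \frac{1}{-43 + x}$ ($m{\left(x \right)} = 2 - \frac{1}{x - 43} = 2 - \frac{1}{-43 + x}$)
$l{\left(M \right)} + m{\left(-19 \right)} = 15 + \frac{-87 + 2 \left(-19\right)}{-43 - 19} = 15 + \frac{-87 - 38}{-62} = 15 - - \frac{125}{62} = 15 + \frac{125}{62} = \frac{1055}{62}$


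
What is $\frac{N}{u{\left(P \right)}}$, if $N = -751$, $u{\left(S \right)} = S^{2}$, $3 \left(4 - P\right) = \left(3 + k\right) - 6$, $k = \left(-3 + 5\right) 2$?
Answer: $- \frac{6759}{121} \approx -55.859$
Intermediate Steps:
$k = 4$ ($k = 2 \cdot 2 = 4$)
$P = \frac{11}{3}$ ($P = 4 - \frac{\left(3 + 4\right) - 6}{3} = 4 - \frac{7 - 6}{3} = 4 - \frac{1}{3} = \frac{11}{3} \approx 3.6667$)
$\frac{N}{u{\left(P \right)}} = - \frac{751}{\left(\frac{11}{3}\right)^{2}} = - \frac{751}{\frac{121}{9}} = \left(-751\right) \frac{9}{121} = - \frac{6759}{121}$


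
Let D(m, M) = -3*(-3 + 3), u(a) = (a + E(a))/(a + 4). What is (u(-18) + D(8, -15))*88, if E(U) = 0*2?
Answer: 792/7 ≈ 113.14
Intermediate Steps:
E(U) = 0
u(a) = a/(4 + a) (u(a) = (a + 0)/(a + 4) = a/(4 + a))
D(m, M) = 0 (D(m, M) = -3*0 = 0)
(u(-18) + D(8, -15))*88 = (-18/(4 - 18) + 0)*88 = (-18/(-14) + 0)*88 = (-18*(-1/14) + 0)*88 = (9/7 + 0)*88 = (9/7)*88 = 792/7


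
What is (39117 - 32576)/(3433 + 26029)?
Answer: 6541/29462 ≈ 0.22201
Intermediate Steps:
(39117 - 32576)/(3433 + 26029) = 6541/29462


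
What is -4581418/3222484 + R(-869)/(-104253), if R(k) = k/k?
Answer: -238814896619/167976812226 ≈ -1.4217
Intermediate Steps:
R(k) = 1
-4581418/3222484 + R(-869)/(-104253) = -4581418/3222484 + 1/(-104253) = -4581418*1/3222484 + 1*(-1/104253) = -2290709/1611242 - 1/104253 = -238814896619/167976812226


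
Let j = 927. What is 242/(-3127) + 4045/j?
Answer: 12424381/2898729 ≈ 4.2861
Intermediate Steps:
242/(-3127) + 4045/j = 242/(-3127) + 4045/927 = 242*(-1/3127) + 4045*(1/927) = -242/3127 + 4045/927 = 12424381/2898729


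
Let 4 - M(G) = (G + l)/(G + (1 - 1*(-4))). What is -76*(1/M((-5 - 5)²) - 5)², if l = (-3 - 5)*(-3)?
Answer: -35921875/21904 ≈ -1640.0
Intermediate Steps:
l = 24 (l = -8*(-3) = 24)
M(G) = 4 - (24 + G)/(5 + G) (M(G) = 4 - (G + 24)/(G + (1 - 1*(-4))) = 4 - (24 + G)/(G + (1 + 4)) = 4 - (24 + G)/(G + 5) = 4 - (24 + G)/(5 + G))
-76*(1/M((-5 - 5)²) - 5)² = -76*(1/((-4 + 3*(-5 - 5)²)/(5 + (-5 - 5)²)) - 5)² = -76*(1/((-4 + 3*(-10)²)/(5 + (-10)²)) - 5)² = -76*(1/((-4 + 3*100)/(5 + 100)) - 5)² = -76*(1/((-4 + 300)/105) - 5)² = -76*(1/((1/105)*296) - 5)² = -76*(1/(296/105) - 5)² = -76*(105/296 - 5)² = -76*(-1375/296)² = -76*1890625/87616 = -35921875/21904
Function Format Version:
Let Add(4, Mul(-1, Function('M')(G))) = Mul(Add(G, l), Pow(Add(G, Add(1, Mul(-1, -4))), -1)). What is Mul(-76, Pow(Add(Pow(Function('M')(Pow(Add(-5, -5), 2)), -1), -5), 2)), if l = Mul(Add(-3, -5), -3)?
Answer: Rational(-35921875, 21904) ≈ -1640.0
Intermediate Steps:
l = 24 (l = Mul(-8, -3) = 24)
Function('M')(G) = Add(4, Mul(-1, Pow(Add(5, G), -1), Add(24, G))) (Function('M')(G) = Add(4, Mul(-1, Mul(Add(G, 24), Pow(Add(G, Add(1, Mul(-1, -4))), -1)))) = Add(4, Mul(-1, Mul(Add(24, G), Pow(Add(G, Add(1, 4)), -1)))) = Add(4, Mul(-1, Mul(Add(24, G), Pow(Add(G, 5), -1)))) = Add(4, Mul(-1, Mul(Add(24, G), Pow(Add(5, G), -1)))) = Add(4, Mul(-1, Mul(Pow(Add(5, G), -1), Add(24, G)))) = Add(4, Mul(-1, Pow(Add(5, G), -1), Add(24, G))))
Mul(-76, Pow(Add(Pow(Function('M')(Pow(Add(-5, -5), 2)), -1), -5), 2)) = Mul(-76, Pow(Add(Pow(Mul(Pow(Add(5, Pow(Add(-5, -5), 2)), -1), Add(-4, Mul(3, Pow(Add(-5, -5), 2)))), -1), -5), 2)) = Mul(-76, Pow(Add(Pow(Mul(Pow(Add(5, Pow(-10, 2)), -1), Add(-4, Mul(3, Pow(-10, 2)))), -1), -5), 2)) = Mul(-76, Pow(Add(Pow(Mul(Pow(Add(5, 100), -1), Add(-4, Mul(3, 100))), -1), -5), 2)) = Mul(-76, Pow(Add(Pow(Mul(Pow(105, -1), Add(-4, 300)), -1), -5), 2)) = Mul(-76, Pow(Add(Pow(Mul(Rational(1, 105), 296), -1), -5), 2)) = Mul(-76, Pow(Add(Pow(Rational(296, 105), -1), -5), 2)) = Mul(-76, Pow(Add(Rational(105, 296), -5), 2)) = Mul(-76, Pow(Rational(-1375, 296), 2)) = Mul(-76, Rational(1890625, 87616)) = Rational(-35921875, 21904)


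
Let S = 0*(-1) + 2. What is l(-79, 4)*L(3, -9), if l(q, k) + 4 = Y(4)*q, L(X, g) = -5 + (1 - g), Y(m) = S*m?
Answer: -3180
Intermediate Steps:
S = 2 (S = 0 + 2 = 2)
Y(m) = 2*m
L(X, g) = -4 - g
l(q, k) = -4 + 8*q (l(q, k) = -4 + (2*4)*q = -4 + 8*q)
l(-79, 4)*L(3, -9) = (-4 + 8*(-79))*(-4 - 1*(-9)) = (-4 - 632)*(-4 + 9) = -636*5 = -3180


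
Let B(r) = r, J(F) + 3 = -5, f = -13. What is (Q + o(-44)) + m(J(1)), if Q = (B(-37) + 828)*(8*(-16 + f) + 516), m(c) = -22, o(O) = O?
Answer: 224578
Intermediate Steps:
J(F) = -8 (J(F) = -3 - 5 = -8)
Q = 224644 (Q = (-37 + 828)*(8*(-16 - 13) + 516) = 791*(8*(-29) + 516) = 791*(-232 + 516) = 791*284 = 224644)
(Q + o(-44)) + m(J(1)) = (224644 - 44) - 22 = 224600 - 22 = 224578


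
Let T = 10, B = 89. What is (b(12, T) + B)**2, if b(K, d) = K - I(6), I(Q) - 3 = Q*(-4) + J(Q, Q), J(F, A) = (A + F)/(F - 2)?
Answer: 14161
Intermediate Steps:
J(F, A) = (A + F)/(-2 + F)
I(Q) = 3 - 4*Q + 2*Q/(-2 + Q) (I(Q) = 3 + (Q*(-4) + (Q + Q)/(-2 + Q)) = 3 + (-4*Q + (2*Q)/(-2 + Q)) = 3 + (-4*Q + 2*Q/(-2 + Q)) = 3 - 4*Q + 2*Q/(-2 + Q))
b(K, d) = 18 + K (b(K, d) = K - (-6 - 4*6**2 + 13*6)/(-2 + 6) = K - (-6 - 4*36 + 78)/4 = K - (-6 - 144 + 78)/4 = K - (-72)/4 = K - 1*(-18) = K + 18 = 18 + K)
(b(12, T) + B)**2 = ((18 + 12) + 89)**2 = (30 + 89)**2 = 119**2 = 14161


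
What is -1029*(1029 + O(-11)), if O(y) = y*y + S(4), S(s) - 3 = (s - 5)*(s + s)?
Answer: -1178205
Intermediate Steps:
S(s) = 3 + 2*s*(-5 + s) (S(s) = 3 + (s - 5)*(s + s) = 3 + (-5 + s)*(2*s) = 3 + 2*s*(-5 + s))
O(y) = -5 + y² (O(y) = y*y + (3 - 10*4 + 2*4²) = y² + (3 - 40 + 2*16) = y² + (3 - 40 + 32) = y² - 5 = -5 + y²)
-1029*(1029 + O(-11)) = -1029*(1029 + (-5 + (-11)²)) = -1029*(1029 + (-5 + 121)) = -1029*(1029 + 116) = -1029*1145 = -1178205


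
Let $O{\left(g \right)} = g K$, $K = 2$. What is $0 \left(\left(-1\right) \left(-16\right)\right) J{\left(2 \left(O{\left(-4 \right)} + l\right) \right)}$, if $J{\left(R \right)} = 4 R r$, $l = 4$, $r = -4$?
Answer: $0$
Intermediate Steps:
$O{\left(g \right)} = 2 g$ ($O{\left(g \right)} = g 2 = 2 g$)
$J{\left(R \right)} = - 16 R$ ($J{\left(R \right)} = 4 R \left(-4\right) = - 16 R$)
$0 \left(\left(-1\right) \left(-16\right)\right) J{\left(2 \left(O{\left(-4 \right)} + l\right) \right)} = 0 \left(\left(-1\right) \left(-16\right)\right) \left(- 16 \cdot 2 \left(2 \left(-4\right) + 4\right)\right) = 0 \cdot 16 \left(- 16 \cdot 2 \left(-8 + 4\right)\right) = 0 \left(- 16 \cdot 2 \left(-4\right)\right) = 0 \left(\left(-16\right) \left(-8\right)\right) = 0 \cdot 128 = 0$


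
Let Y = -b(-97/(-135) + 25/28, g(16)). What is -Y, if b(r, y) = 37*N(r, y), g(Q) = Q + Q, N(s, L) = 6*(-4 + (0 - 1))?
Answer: -1110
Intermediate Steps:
N(s, L) = -30 (N(s, L) = 6*(-4 - 1) = 6*(-5) = -30)
g(Q) = 2*Q
b(r, y) = -1110 (b(r, y) = 37*(-30) = -1110)
Y = 1110 (Y = -1*(-1110) = 1110)
-Y = -1*1110 = -1110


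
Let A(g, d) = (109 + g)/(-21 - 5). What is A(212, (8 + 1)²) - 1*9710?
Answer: -252781/26 ≈ -9722.3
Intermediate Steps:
A(g, d) = -109/26 - g/26 (A(g, d) = (109 + g)/(-26) = (109 + g)*(-1/26) = -109/26 - g/26)
A(212, (8 + 1)²) - 1*9710 = (-109/26 - 1/26*212) - 1*9710 = (-109/26 - 106/13) - 9710 = -321/26 - 9710 = -252781/26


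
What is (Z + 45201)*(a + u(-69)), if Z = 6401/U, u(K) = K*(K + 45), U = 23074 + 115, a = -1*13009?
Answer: -11899901143670/23189 ≈ -5.1317e+8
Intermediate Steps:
a = -13009
U = 23189
u(K) = K*(45 + K)
Z = 6401/23189 ≈ 0.27604
(Z + 45201)*(a + u(-69)) = (6401/23189 + 45201)*(-13009 - 69*(45 - 69)) = 1048172390*(-13009 - 69*(-24))/23189 = 1048172390*(-13009 + 1656)/23189 = (1048172390/23189)*(-11353) = -11899901143670/23189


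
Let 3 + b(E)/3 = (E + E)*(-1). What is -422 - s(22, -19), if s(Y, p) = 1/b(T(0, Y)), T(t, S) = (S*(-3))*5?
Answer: -831763/1971 ≈ -422.00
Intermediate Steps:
T(t, S) = -15*S (T(t, S) = -3*S*5 = -15*S)
b(E) = -9 - 6*E (b(E) = -9 + 3*((E + E)*(-1)) = -9 + 3*((2*E)*(-1)) = -9 + 3*(-2*E) = -9 - 6*E)
s(Y, p) = 1/(-9 + 90*Y) (s(Y, p) = 1/(-9 - (-90)*Y) = 1/(-9 + 90*Y))
-422 - s(22, -19) = -422 - 1/(9*(-1 + 10*22)) = -422 - 1/(9*(-1 + 220)) = -422 - 1/(9*219) = -422 - 1*1/1971 = -422 - 1/1971 = -831763/1971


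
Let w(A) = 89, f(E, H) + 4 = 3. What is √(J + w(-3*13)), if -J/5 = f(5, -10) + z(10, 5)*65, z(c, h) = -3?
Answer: √1069 ≈ 32.696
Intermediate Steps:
f(E, H) = -1 (f(E, H) = -4 + 3 = -1)
J = 980 (J = -5*(-1 - 3*65) = -5*(-1 - 195) = -5*(-196) = 980)
√(J + w(-3*13)) = √(980 + 89) = √1069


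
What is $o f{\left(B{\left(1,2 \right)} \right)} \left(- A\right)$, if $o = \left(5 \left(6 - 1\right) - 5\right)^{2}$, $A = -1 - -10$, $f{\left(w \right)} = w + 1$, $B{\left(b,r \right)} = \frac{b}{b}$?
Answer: $-7200$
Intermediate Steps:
$B{\left(b,r \right)} = 1$
$f{\left(w \right)} = 1 + w$
$A = 9$ ($A = -1 + 10 = 9$)
$o = 400$ ($o = \left(5 \cdot 5 - 5\right)^{2} = \left(25 - 5\right)^{2} = 20^{2} = 400$)
$o f{\left(B{\left(1,2 \right)} \right)} \left(- A\right) = 400 \left(1 + 1\right) \left(\left(-1\right) 9\right) = 400 \cdot 2 \left(-9\right) = 800 \left(-9\right) = -7200$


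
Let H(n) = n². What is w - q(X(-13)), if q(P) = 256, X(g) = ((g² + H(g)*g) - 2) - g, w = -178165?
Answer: -178421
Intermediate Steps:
X(g) = -2 + g² + g³ - g (X(g) = ((g² + g²*g) - 2) - g = ((g² + g³) - 2) - g = (-2 + g² + g³) - g = -2 + g² + g³ - g)
w - q(X(-13)) = -178165 - 1*256 = -178165 - 256 = -178421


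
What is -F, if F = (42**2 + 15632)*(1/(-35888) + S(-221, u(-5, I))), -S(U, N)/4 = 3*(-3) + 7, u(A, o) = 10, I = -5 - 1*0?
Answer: -1248610947/8972 ≈ -1.3917e+5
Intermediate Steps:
I = -5 (I = -5 + 0 = -5)
S(U, N) = 8 (S(U, N) = -4*(3*(-3) + 7) = -4*(-9 + 7) = -4*(-2) = 8)
F = 1248610947/8972 (F = (42**2 + 15632)*(1/(-35888) + 8) = (1764 + 15632)*(-1/35888 + 8) = 17396*(287103/35888) = 1248610947/8972 ≈ 1.3917e+5)
-F = -1*1248610947/8972 = -1248610947/8972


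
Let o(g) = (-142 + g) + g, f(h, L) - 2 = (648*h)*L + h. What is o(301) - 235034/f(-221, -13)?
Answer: 856048066/1861485 ≈ 459.87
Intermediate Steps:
f(h, L) = 2 + h + 648*L*h (f(h, L) = 2 + ((648*h)*L + h) = 2 + (648*L*h + h) = 2 + (h + 648*L*h) = 2 + h + 648*L*h)
o(g) = -142 + 2*g
o(301) - 235034/f(-221, -13) = (-142 + 2*301) - 235034/(2 - 221 + 648*(-13)*(-221)) = (-142 + 602) - 235034/(2 - 221 + 1861704) = 460 - 235034/1861485 = 856048066/1861485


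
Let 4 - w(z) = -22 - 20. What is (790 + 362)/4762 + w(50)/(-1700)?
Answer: 434837/2023850 ≈ 0.21486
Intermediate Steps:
w(z) = 46 (w(z) = 4 - (-22 - 20) = 4 - 1*(-42) = 4 + 42 = 46)
(790 + 362)/4762 + w(50)/(-1700) = (790 + 362)/4762 + 46/(-1700) = 1152*(1/4762) + 46*(-1/1700) = 576/2381 - 23/850 = 434837/2023850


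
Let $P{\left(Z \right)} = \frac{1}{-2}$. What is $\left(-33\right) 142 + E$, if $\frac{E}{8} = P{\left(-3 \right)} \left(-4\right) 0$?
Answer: $-4686$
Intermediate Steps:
$P{\left(Z \right)} = - \frac{1}{2}$
$E = 0$ ($E = 8 \left(- \frac{1}{2}\right) \left(-4\right) 0 = 8 \cdot 2 \cdot 0 = 8 \cdot 0 = 0$)
$\left(-33\right) 142 + E = \left(-33\right) 142 + 0 = -4686 + 0 = -4686$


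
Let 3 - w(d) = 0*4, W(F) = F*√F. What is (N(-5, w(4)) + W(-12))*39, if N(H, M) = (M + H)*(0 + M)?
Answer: -234 - 936*I*√3 ≈ -234.0 - 1621.2*I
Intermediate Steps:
W(F) = F^(3/2)
w(d) = 3 (w(d) = 3 - 0*4 = 3 - 1*0 = 3 + 0 = 3)
N(H, M) = M*(H + M) (N(H, M) = (H + M)*M = M*(H + M))
(N(-5, w(4)) + W(-12))*39 = (3*(-5 + 3) + (-12)^(3/2))*39 = (3*(-2) - 24*I*√3)*39 = (-6 - 24*I*√3)*39 = -234 - 936*I*√3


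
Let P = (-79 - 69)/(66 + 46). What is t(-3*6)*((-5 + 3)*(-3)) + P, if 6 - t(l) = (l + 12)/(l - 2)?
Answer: 4603/140 ≈ 32.879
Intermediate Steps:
P = -37/28 (P = -148/112 = -148*1/112 = -37/28 ≈ -1.3214)
t(l) = 6 - (12 + l)/(-2 + l) (t(l) = 6 - (l + 12)/(l - 2) = 6 - (12 + l)/(-2 + l))
t(-3*6)*((-5 + 3)*(-3)) + P = ((-24 + 5*(-3*6))/(-2 - 3*6))*((-5 + 3)*(-3)) - 37/28 = ((-24 + 5*(-18))/(-2 - 18))*(-2*(-3)) - 37/28 = ((-24 - 90)/(-20))*6 - 37/28 = -1/20*(-114)*6 - 37/28 = (57/10)*6 - 37/28 = 171/5 - 37/28 = 4603/140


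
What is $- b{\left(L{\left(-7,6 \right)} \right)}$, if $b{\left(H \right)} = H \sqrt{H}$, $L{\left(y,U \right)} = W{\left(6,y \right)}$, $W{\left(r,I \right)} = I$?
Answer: $7 i \sqrt{7} \approx 18.52 i$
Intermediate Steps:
$L{\left(y,U \right)} = y$
$b{\left(H \right)} = H^{\frac{3}{2}}$
$- b{\left(L{\left(-7,6 \right)} \right)} = - \left(-7\right)^{\frac{3}{2}} = - \left(-7\right) i \sqrt{7} = 7 i \sqrt{7}$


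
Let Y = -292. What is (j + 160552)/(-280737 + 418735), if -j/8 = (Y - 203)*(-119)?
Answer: -22192/9857 ≈ -2.2514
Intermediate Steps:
j = -471240 (j = -8*(-292 - 203)*(-119) = -(-3960)*(-119) = -8*58905 = -471240)
(j + 160552)/(-280737 + 418735) = (-471240 + 160552)/(-280737 + 418735) = -310688/137998 = -310688*1/137998 = -22192/9857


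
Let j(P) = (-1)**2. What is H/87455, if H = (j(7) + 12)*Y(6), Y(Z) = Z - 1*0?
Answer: 78/87455 ≈ 0.00089189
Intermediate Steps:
j(P) = 1
Y(Z) = Z (Y(Z) = Z + 0 = Z)
H = 78 (H = (1 + 12)*6 = 13*6 = 78)
H/87455 = 78/87455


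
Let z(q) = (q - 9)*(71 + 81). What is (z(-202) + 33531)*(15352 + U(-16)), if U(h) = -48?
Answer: 22328536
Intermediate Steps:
z(q) = -1368 + 152*q (z(q) = (-9 + q)*152 = -1368 + 152*q)
(z(-202) + 33531)*(15352 + U(-16)) = ((-1368 + 152*(-202)) + 33531)*(15352 - 48) = ((-1368 - 30704) + 33531)*15304 = (-32072 + 33531)*15304 = 1459*15304 = 22328536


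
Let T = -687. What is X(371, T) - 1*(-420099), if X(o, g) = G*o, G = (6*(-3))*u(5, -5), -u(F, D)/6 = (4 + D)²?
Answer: 460167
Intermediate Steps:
u(F, D) = -6*(4 + D)²
G = 108 (G = (6*(-3))*(-6*(4 - 5)²) = -(-108)*(-1)² = -(-108) = -18*(-6) = 108)
X(o, g) = 108*o
X(371, T) - 1*(-420099) = 108*371 - 1*(-420099) = 40068 + 420099 = 460167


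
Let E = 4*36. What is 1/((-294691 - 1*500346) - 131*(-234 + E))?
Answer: -1/783247 ≈ -1.2767e-6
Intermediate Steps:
E = 144
1/((-294691 - 1*500346) - 131*(-234 + E)) = 1/((-294691 - 1*500346) - 131*(-234 + 144)) = 1/((-294691 - 500346) - 131*(-90)) = 1/(-795037 + 11790) = 1/(-783247) = -1/783247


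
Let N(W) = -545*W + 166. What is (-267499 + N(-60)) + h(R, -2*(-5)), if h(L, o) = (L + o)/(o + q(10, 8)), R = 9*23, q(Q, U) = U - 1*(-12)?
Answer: -7038773/30 ≈ -2.3463e+5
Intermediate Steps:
q(Q, U) = 12 + U (q(Q, U) = U + 12 = 12 + U)
R = 207
h(L, o) = (L + o)/(20 + o) (h(L, o) = (L + o)/(o + (12 + 8)) = (L + o)/(o + 20) = (L + o)/(20 + o))
N(W) = 166 - 545*W
(-267499 + N(-60)) + h(R, -2*(-5)) = (-267499 + (166 - 545*(-60))) + (207 - 2*(-5))/(20 - 2*(-5)) = (-267499 + (166 + 32700)) + (207 + 10)/(20 + 10) = (-267499 + 32866) + 217/30 = -234633 + (1/30)*217 = -234633 + 217/30 = -7038773/30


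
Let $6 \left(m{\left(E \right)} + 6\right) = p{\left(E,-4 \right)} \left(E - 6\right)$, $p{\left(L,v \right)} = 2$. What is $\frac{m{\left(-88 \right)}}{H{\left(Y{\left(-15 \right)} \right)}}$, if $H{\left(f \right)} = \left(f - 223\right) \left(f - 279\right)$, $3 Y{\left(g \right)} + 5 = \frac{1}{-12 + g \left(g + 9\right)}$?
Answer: $- \frac{2044224}{3452600425} \approx -0.00059208$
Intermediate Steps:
$Y{\left(g \right)} = - \frac{5}{3} + \frac{1}{3 \left(-12 + g \left(9 + g\right)\right)}$ ($Y{\left(g \right)} = - \frac{5}{3} + \frac{1}{3 \left(-12 + g \left(g + 9\right)\right)} = - \frac{5}{3} + \frac{1}{3 \left(-12 + g \left(9 + g\right)\right)}$)
$H{\left(f \right)} = \left(-279 + f\right) \left(-223 + f\right)$ ($H{\left(f \right)} = \left(-223 + f\right) \left(-279 + f\right) = \left(-279 + f\right) \left(-223 + f\right)$)
$m{\left(E \right)} = -8 + \frac{E}{3}$ ($m{\left(E \right)} = -6 + \frac{2 \left(E - 6\right)}{6} = -6 + \frac{2 \left(-6 + E\right)}{6} = -6 + \frac{-12 + 2 E}{6} = -6 + \left(-2 + \frac{E}{3}\right) = -8 + \frac{E}{3}$)
$\frac{m{\left(-88 \right)}}{H{\left(Y{\left(-15 \right)} \right)}} = \frac{-8 + \frac{1}{3} \left(-88\right)}{62217 + \left(\frac{61 - -675 - 5 \left(-15\right)^{2}}{3 \left(-12 + \left(-15\right)^{2} + 9 \left(-15\right)\right)}\right)^{2} - 502 \frac{61 - -675 - 5 \left(-15\right)^{2}}{3 \left(-12 + \left(-15\right)^{2} + 9 \left(-15\right)\right)}} = \frac{-8 - \frac{88}{3}}{62217 + \left(\frac{61 + 675 - 1125}{3 \left(-12 + 225 - 135\right)}\right)^{2} - 502 \frac{61 + 675 - 1125}{3 \left(-12 + 225 - 135\right)}} = - \frac{112}{3 \left(62217 + \left(\frac{61 + 675 - 1125}{3 \cdot 78}\right)^{2} - 502 \frac{61 + 675 - 1125}{3 \cdot 78}\right)} = - \frac{112}{3 \left(62217 + \left(\frac{1}{3} \cdot \frac{1}{78} \left(-389\right)\right)^{2} - 502 \cdot \frac{1}{3} \cdot \frac{1}{78} \left(-389\right)\right)} = - \frac{112}{3 \left(62217 + \left(- \frac{389}{234}\right)^{2} - - \frac{97639}{117}\right)} = - \frac{112}{3 \left(62217 + \frac{151321}{54756} + \frac{97639}{117}\right)} = - \frac{112}{3 \cdot \frac{3452600425}{54756}} = \left(- \frac{112}{3}\right) \frac{54756}{3452600425} = - \frac{2044224}{3452600425}$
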